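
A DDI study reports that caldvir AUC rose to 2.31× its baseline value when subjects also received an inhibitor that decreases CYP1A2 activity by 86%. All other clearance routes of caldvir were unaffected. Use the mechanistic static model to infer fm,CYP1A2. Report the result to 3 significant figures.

Call the CYP1A2 fraction fm. After the interaction, CL_new/CL_old = fm × 0.14 + (1 − fm).
AUC ratio = 1 / (new CL fraction), so new CL fraction = 1 / 2.31 = 0.4329.
fm × 0.14 + 1 − fm = 0.4329  ⇒  fm × (0.14 − 1) = −0.5671  ⇒  fm = 0.659.

0.659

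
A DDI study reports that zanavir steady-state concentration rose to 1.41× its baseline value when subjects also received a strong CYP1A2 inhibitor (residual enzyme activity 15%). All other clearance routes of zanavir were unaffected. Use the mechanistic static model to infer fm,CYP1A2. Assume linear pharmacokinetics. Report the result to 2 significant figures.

0.34

Let fm be the CYP1A2 fraction. New clearance relative to baseline = fm × 0.15 + (1 − fm).
Steady-state concentration ratio = 1 / (new CL fraction), so new CL fraction = 1 / 1.41 = 0.7092.
fm × 0.15 + 1 − fm = 0.7092  ⇒  fm × (0.15 − 1) = −0.2908  ⇒  fm = 0.34.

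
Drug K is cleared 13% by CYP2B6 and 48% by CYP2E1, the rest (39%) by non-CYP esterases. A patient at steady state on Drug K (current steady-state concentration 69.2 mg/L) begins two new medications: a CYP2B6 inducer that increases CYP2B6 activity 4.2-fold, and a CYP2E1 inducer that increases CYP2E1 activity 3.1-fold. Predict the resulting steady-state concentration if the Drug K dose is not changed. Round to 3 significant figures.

28.5 mg/L

CYP2B6: 0.13 × 4.2 = 0.546
CYP2E1: 0.48 × 3.1 = 1.488
Other: 0.39 (unchanged)
Relative clearance = 0.546 + 1.488 + 0.39 = 2.424.
Dividing the baseline by the relative clearance: 69.2 / 2.424 = 28.5 mg/L.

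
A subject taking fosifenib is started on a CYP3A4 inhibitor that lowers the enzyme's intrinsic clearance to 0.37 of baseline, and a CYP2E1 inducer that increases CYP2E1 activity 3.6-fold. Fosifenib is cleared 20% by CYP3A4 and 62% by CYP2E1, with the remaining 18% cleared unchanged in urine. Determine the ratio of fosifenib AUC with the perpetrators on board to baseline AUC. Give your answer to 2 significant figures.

The CYP3A4 pathway (20% of clearance) is reduced to 0.37× activity: 0.2 × 0.37 = 0.074.
The CYP2E1 pathway (62% of clearance) rises to 3.6× activity: 0.62 × 3.6 = 2.232.
The remaining 18% of clearance is unaffected.
CL_new/CL_old = 0.074 + 2.232 + 0.18 = 2.486.
Because AUC varies inversely with clearance, the combined effect is 1 / 2.486 = 0.40.

0.40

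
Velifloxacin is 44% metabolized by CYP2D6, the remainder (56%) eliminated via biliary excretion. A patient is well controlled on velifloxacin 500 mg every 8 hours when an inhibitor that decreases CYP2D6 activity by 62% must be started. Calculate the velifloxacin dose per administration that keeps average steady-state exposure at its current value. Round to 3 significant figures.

The CYP2D6 pathway (44% of clearance) drops to 0.38× activity: 0.44 × 0.38 = 0.1672.
Non-CYP routes (56%) are unchanged.
CL_new/CL_old = 0.1672 + 0.56 = 0.7272.
To maintain the same steady-state level, dose must scale with clearance: new dose = 500 × 0.7272 = 364 mg.

364 mg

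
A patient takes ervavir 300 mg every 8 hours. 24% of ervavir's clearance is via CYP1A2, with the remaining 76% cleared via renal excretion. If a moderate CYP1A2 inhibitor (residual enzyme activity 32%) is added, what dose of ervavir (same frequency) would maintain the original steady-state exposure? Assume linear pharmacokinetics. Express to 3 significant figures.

The CYP1A2 pathway (24% of clearance) drops to 0.32× activity: 0.24 × 0.32 = 0.0768.
The remaining 76% of clearance is unaffected.
CL_new/CL_old = 0.0768 + 0.76 = 0.8368.
Css,avg = (dose rate)/CL, so holding Css fixed requires dose ∝ CL: 300 × 0.8368 = 251 mg.

251 mg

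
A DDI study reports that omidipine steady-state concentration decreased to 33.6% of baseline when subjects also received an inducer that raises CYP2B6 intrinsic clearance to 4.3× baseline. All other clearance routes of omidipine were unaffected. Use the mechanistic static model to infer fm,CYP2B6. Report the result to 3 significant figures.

0.599

Call the CYP2B6 fraction fm. After the interaction, CL_new/CL_old = fm × 4.3 + (1 − fm).
Steady-state concentration ratio = 1 / (new CL fraction), so new CL fraction = 1 / 0.336 = 2.976.
fm × 4.3 + 1 − fm = 2.976  ⇒  fm × (4.3 − 1) = 1.976  ⇒  fm = 0.599.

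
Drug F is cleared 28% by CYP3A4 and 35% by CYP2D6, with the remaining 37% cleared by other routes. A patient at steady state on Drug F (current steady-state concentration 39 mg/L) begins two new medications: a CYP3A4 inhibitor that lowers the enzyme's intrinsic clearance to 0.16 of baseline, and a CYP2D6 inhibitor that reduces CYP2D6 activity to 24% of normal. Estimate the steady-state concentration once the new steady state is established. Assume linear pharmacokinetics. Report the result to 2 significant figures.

The CYP3A4 pathway (28% of clearance) drops to 0.16× activity: 0.28 × 0.16 = 0.0448.
The CYP2D6 pathway (35% of clearance) is reduced to 0.24× activity: 0.35 × 0.24 = 0.084.
Non-CYP routes (37%) are unchanged.
CL_new/CL_old = 0.0448 + 0.084 + 0.37 = 0.4988.
New steady-state concentration = 39 / 0.4988 = 78 mg/L (concentration scales inversely with clearance).

78 mg/L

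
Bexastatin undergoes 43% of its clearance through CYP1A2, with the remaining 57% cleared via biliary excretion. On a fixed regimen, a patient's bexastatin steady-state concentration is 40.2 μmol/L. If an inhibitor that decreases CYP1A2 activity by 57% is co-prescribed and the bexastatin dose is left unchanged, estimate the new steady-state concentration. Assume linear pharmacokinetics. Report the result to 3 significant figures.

53.3 μmol/L

CYP1A2: 0.43 × 0.43 = 0.1849
Other: 0.57 (unchanged)
CL_new/CL_old = 0.1849 + 0.57 = 0.7549.
New steady-state concentration = baseline ÷ relative clearance = 40.2 / 0.7549 = 53.3 μmol/L.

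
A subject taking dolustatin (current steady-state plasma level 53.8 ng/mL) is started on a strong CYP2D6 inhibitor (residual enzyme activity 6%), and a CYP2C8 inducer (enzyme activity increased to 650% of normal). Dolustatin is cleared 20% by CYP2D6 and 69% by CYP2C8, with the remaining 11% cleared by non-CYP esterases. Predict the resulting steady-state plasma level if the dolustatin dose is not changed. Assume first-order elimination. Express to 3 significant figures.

The CYP2D6 pathway (20% of clearance) drops to 0.06× activity: 0.2 × 0.06 = 0.012.
The CYP2C8 pathway (69% of clearance) is boosted to 6.5× activity: 0.69 × 6.5 = 4.485.
The remaining 11% of clearance is unaffected.
Relative clearance = 0.012 + 4.485 + 0.11 = 4.607.
New steady-state plasma level = 53.8 / 4.607 = 11.7 ng/mL (concentration scales inversely with clearance).

11.7 ng/mL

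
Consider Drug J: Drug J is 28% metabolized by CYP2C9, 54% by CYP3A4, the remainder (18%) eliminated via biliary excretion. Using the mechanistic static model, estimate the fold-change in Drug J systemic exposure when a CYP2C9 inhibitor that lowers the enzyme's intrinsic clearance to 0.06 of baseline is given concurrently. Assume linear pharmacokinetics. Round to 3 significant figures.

The CYP2C9 pathway (28% of clearance) is reduced to 0.06× activity: 0.28 × 0.06 = 0.0168.
CYP3A4 (54%) and the residual 18% are unaffected.
CL_new/CL_old = 0.0168 + 0.54 + 0.18 = 0.7368.
Systemic exposure ratio = CL_old/CL_new = 1 / 0.7368 = 1.36.

1.36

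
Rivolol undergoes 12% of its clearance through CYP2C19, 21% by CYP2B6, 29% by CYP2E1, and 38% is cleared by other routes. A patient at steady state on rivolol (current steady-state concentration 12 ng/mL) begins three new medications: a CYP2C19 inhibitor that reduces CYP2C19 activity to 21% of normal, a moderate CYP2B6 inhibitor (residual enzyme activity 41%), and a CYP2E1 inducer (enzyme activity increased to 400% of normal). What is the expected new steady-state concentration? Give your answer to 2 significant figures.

CYP2C19: 0.12 × 0.21 = 0.0252
CYP2B6: 0.21 × 0.41 = 0.0861
CYP2E1: 0.29 × 4 = 1.16
Other: 0.38 (unchanged)
CL_new/CL_old = 0.0252 + 0.0861 + 1.16 + 0.38 = 1.6513.
Dividing the baseline by the relative clearance: 12 / 1.6513 = 7.3 ng/mL.

7.3 ng/mL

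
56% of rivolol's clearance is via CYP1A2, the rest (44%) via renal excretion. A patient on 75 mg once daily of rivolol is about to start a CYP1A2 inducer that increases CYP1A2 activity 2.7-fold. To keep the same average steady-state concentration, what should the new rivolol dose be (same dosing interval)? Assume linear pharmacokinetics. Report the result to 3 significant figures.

The CYP1A2 pathway (56% of clearance) rises to 2.7× activity: 0.56 × 2.7 = 1.512.
The remaining 44% of clearance is unaffected.
Relative clearance = 1.512 + 0.44 = 1.952.
To maintain the same steady-state level, dose must scale with clearance: new dose = 75 × 1.952 = 146 mg.

146 mg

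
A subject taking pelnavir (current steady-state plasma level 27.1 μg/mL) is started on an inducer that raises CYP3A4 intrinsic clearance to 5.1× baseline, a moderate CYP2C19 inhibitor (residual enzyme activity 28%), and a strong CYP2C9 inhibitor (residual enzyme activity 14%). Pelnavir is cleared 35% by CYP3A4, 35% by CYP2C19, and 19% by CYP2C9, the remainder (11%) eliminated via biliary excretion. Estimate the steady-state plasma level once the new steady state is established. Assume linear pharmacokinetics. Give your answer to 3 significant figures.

CYP3A4: 0.35 × 5.1 = 1.785
CYP2C19: 0.35 × 0.28 = 0.098
CYP2C9: 0.19 × 0.14 = 0.0266
Other: 0.11 (unchanged)
New clearance relative to baseline: 1.785 + 0.098 + 0.0266 + 0.11 = 2.0196.
Steady-state plasma level ∝ 1/CL: new value = 27.1 / 2.0196 = 13.4 μg/mL.

13.4 μg/mL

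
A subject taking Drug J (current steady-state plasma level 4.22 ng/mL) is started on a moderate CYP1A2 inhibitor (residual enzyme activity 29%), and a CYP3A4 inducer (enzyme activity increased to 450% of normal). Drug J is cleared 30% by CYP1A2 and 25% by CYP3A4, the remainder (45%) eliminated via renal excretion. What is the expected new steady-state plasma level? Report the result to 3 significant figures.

2.54 ng/mL

The CYP1A2 pathway (30% of clearance) falls to 0.29× activity: 0.3 × 0.29 = 0.087.
The CYP3A4 pathway (25% of clearance) increases to 4.5× activity: 0.25 × 4.5 = 1.125.
The remaining 45% of clearance is unaffected.
New clearance relative to baseline: 0.087 + 1.125 + 0.45 = 1.662.
New steady-state plasma level = 4.22 / 1.662 = 2.54 ng/mL (concentration scales inversely with clearance).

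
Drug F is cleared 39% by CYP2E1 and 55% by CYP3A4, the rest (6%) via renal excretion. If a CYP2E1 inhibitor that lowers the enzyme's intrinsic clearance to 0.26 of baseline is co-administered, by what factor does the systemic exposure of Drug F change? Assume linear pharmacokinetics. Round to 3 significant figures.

1.41

The CYP2E1 pathway (39% of clearance) is reduced to 0.26× activity: 0.39 × 0.26 = 0.1014.
CYP3A4 (55%) and the residual 6% are unaffected.
Relative clearance = 0.1014 + 0.55 + 0.06 = 0.7114.
Systemic exposure is inversely proportional to clearance, so the fold-change is 1 / 0.7114 = 1.41.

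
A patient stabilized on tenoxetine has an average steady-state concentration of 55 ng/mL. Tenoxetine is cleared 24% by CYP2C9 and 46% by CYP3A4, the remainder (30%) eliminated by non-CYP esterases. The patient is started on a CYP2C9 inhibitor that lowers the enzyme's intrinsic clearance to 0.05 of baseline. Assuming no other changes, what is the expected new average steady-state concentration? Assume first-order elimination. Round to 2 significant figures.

The CYP2C9 pathway (24% of clearance) is reduced to 0.05× activity: 0.24 × 0.05 = 0.012.
CYP3A4 (46%) and the residual 30% are unaffected.
New clearance relative to baseline: 0.012 + 0.46 + 0.3 = 0.772.
With dosing unchanged, average steady-state concentration scales as 1/CL: 55 / 0.772 = 71 ng/mL.

71 ng/mL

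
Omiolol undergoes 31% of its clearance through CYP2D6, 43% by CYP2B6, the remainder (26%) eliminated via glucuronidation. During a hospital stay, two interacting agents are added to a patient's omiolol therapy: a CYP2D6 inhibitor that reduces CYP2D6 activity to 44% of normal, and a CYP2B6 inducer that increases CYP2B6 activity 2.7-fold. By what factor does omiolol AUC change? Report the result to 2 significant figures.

CYP2D6: 0.31 × 0.44 = 0.1364
CYP2B6: 0.43 × 2.7 = 1.161
Other: 0.26 (unchanged)
CL_new/CL_old = 0.1364 + 1.161 + 0.26 = 1.5574.
AUC ∝ 1/CL: fold-change = 1 / 1.5574 = 0.64.

0.64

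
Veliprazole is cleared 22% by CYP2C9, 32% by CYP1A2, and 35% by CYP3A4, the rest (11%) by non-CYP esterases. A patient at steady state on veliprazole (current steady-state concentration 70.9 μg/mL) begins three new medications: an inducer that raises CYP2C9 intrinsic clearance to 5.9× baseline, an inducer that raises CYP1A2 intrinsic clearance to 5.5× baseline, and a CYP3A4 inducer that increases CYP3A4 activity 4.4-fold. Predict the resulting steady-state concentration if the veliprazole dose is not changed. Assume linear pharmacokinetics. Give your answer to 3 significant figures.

The CYP2C9 pathway (22% of clearance) rises to 5.9× activity: 0.22 × 5.9 = 1.298.
The CYP1A2 pathway (32% of clearance) increases to 5.5× activity: 0.32 × 5.5 = 1.76.
The CYP3A4 pathway (35% of clearance) rises to 4.4× activity: 0.35 × 4.4 = 1.54.
The remaining 11% of clearance is unaffected.
Relative clearance = 1.298 + 1.76 + 1.54 + 0.11 = 4.708.
Steady-state concentration ∝ 1/CL: new value = 70.9 / 4.708 = 15.1 μg/mL.

15.1 μg/mL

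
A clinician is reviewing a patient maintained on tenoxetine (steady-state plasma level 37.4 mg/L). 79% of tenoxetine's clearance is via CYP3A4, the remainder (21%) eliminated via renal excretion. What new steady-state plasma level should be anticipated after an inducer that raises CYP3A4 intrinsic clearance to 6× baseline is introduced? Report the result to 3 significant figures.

7.56 mg/L

CYP3A4: 0.79 × 6 = 4.74
Other: 0.21 (unchanged)
CL_new/CL_old = 4.74 + 0.21 = 4.95.
With dosing unchanged, steady-state plasma level scales as 1/CL: 37.4 / 4.95 = 7.56 mg/L.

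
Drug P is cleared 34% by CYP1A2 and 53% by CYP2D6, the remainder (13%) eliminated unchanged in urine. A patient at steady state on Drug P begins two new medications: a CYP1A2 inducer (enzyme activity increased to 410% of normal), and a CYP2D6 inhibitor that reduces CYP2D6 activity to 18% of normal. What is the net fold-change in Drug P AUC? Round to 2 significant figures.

0.62

The CYP1A2 pathway (34% of clearance) increases to 4.1× activity: 0.34 × 4.1 = 1.394.
The CYP2D6 pathway (53% of clearance) falls to 0.18× activity: 0.53 × 0.18 = 0.0954.
The remaining 13% of clearance is unaffected.
Relative clearance = 1.394 + 0.0954 + 0.13 = 1.6194.
Because AUC varies inversely with clearance, the combined effect is 1 / 1.6194 = 0.62.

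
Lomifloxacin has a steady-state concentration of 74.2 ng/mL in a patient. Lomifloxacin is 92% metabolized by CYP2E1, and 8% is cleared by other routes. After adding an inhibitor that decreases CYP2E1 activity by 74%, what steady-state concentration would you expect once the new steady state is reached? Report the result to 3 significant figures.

The CYP2E1 pathway (92% of clearance) falls to 0.26× activity: 0.92 × 0.26 = 0.2392.
Non-CYP routes (8%) are unchanged.
Relative clearance = 0.2392 + 0.08 = 0.3192.
Steady-state concentration ∝ 1/CL, so new value = 74.2 / 0.3192 = 232 ng/mL.

232 ng/mL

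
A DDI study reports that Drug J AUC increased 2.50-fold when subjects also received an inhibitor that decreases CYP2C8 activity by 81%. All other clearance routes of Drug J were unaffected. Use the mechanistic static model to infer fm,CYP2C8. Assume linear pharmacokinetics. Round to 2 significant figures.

0.74

Call the CYP2C8 fraction fm. After the interaction, CL_new/CL_old = fm × 0.19 + (1 − fm).
AUC ratio = 1 / (new CL fraction), so new CL fraction = 1 / 2.50 = 0.4.
fm × 0.19 + 1 − fm = 0.4  ⇒  fm × (0.19 − 1) = −0.6  ⇒  fm = 0.74.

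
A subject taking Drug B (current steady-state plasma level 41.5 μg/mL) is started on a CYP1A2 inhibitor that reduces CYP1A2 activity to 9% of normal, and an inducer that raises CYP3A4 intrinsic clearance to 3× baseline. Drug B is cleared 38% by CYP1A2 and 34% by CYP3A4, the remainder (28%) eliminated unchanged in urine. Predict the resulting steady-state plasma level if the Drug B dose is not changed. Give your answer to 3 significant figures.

31.1 μg/mL

The CYP1A2 pathway (38% of clearance) is reduced to 0.09× activity: 0.38 × 0.09 = 0.0342.
The CYP3A4 pathway (34% of clearance) increases to 3× activity: 0.34 × 3 = 1.02.
Non-CYP routes (28%) are unchanged.
New clearance relative to baseline: 0.0342 + 1.02 + 0.28 = 1.3342.
Dividing the baseline by the relative clearance: 41.5 / 1.3342 = 31.1 μg/mL.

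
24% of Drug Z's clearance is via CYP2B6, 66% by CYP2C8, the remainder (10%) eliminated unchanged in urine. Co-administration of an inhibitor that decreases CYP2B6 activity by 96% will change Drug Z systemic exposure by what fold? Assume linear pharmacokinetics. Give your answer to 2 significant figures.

The CYP2B6 pathway (24% of clearance) is reduced to 0.04× activity: 0.24 × 0.04 = 0.0096.
CYP2C8 (66%) and the residual 10% are unaffected.
New clearance relative to baseline: 0.0096 + 0.66 + 0.1 = 0.7696.
Systemic exposure is inversely proportional to clearance, so the fold-change is 1 / 0.7696 = 1.3.

1.3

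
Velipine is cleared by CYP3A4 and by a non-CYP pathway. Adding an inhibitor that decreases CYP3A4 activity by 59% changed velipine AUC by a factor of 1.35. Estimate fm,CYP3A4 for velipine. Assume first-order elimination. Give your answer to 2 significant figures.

CL'/CL = 1 / 1.35 = 0.7407
0.41·fm + (1 − fm) = 0.7407
fm = (0.7407 − 1) / (0.41 − 1) = 0.44

0.44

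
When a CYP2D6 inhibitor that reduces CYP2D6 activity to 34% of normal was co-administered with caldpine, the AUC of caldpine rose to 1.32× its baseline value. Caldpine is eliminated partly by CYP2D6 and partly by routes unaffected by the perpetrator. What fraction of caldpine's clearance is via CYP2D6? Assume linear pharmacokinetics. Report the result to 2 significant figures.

Write x for the fraction cleared via CYP2D6. The observed AUC change means clearance fell to 1/1.32 = 0.7576 of baseline.
Only the CYP2D6 route changed, so 0.7576 = x·0.34 + (1 − x), giving x = 0.37.

0.37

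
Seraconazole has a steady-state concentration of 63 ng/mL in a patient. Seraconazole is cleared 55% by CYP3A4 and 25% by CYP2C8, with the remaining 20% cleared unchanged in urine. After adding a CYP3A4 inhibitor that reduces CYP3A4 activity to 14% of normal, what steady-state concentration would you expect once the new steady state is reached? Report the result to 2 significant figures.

1.2 × 10² ng/mL

CYP3A4: 0.55 × 0.14 = 0.077
CYP2C8: 0.25 (unchanged)
Other: 0.2 (unchanged)
CL_new/CL_old = 0.077 + 0.25 + 0.2 = 0.527.
Steady-state concentration ∝ 1/CL, so new value = 63 / 0.527 = 1.2 × 10² ng/mL.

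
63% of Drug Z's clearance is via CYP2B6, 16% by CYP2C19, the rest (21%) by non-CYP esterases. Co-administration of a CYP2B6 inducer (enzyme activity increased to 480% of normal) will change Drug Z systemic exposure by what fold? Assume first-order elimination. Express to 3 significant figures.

0.295

The CYP2B6 pathway (63% of clearance) rises to 4.8× activity: 0.63 × 4.8 = 3.024.
CYP2C19 (16%) and the residual 21% are unaffected.
New clearance relative to baseline: 3.024 + 0.16 + 0.21 = 3.394.
Systemic exposure ratio = CL_old/CL_new = 1 / 3.394 = 0.295.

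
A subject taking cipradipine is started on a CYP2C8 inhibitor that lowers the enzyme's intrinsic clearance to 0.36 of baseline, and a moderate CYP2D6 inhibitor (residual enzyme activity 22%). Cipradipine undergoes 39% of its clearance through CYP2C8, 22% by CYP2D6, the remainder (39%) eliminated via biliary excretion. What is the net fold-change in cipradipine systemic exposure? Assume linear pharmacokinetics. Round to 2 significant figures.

1.7

The CYP2C8 pathway (39% of clearance) falls to 0.36× activity: 0.39 × 0.36 = 0.1404.
The CYP2D6 pathway (22% of clearance) is reduced to 0.22× activity: 0.22 × 0.22 = 0.0484.
The remaining 39% of clearance is unaffected.
New clearance relative to baseline: 0.1404 + 0.0484 + 0.39 = 0.5788.
Because systemic exposure varies inversely with clearance, the combined effect is 1 / 0.5788 = 1.7.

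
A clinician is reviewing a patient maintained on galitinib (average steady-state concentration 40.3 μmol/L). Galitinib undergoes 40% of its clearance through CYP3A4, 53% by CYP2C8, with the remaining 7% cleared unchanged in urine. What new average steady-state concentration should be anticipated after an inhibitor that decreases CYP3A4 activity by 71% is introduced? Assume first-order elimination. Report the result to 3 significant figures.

The CYP3A4 pathway (40% of clearance) drops to 0.29× activity: 0.4 × 0.29 = 0.116.
CYP2C8 (53%) and the residual 7% are unaffected.
New clearance relative to baseline: 0.116 + 0.53 + 0.07 = 0.716.
With dosing unchanged, average steady-state concentration scales as 1/CL: 40.3 / 0.716 = 56.3 μmol/L.

56.3 μmol/L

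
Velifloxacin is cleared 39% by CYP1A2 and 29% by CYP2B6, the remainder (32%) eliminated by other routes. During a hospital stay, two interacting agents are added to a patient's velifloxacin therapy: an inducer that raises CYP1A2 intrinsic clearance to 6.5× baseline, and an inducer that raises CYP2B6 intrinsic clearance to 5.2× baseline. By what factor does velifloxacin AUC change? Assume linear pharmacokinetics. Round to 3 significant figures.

The CYP1A2 pathway (39% of clearance) is boosted to 6.5× activity: 0.39 × 6.5 = 2.535.
The CYP2B6 pathway (29% of clearance) rises to 5.2× activity: 0.29 × 5.2 = 1.508.
Non-CYP routes (32%) are unchanged.
CL_new/CL_old = 2.535 + 1.508 + 0.32 = 4.363.
AUC ∝ 1/CL: fold-change = 1 / 4.363 = 0.229.

0.229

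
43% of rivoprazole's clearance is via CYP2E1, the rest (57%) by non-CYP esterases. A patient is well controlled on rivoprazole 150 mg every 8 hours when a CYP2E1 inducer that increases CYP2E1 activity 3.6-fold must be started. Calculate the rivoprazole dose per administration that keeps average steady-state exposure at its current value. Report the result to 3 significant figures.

The CYP2E1 pathway (43% of clearance) increases to 3.6× activity: 0.43 × 3.6 = 1.548.
The remaining 57% of clearance is unaffected.
New clearance relative to baseline: 1.548 + 0.57 = 2.118.
To maintain the same steady-state level, dose must scale with clearance: new dose = 150 × 2.118 = 318 mg.

318 mg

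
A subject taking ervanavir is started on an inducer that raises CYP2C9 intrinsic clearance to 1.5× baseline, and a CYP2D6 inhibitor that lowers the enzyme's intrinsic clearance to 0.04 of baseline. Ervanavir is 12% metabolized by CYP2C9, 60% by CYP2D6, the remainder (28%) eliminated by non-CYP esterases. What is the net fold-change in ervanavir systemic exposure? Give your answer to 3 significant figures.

The CYP2C9 pathway (12% of clearance) increases to 1.5× activity: 0.12 × 1.5 = 0.18.
The CYP2D6 pathway (60% of clearance) drops to 0.04× activity: 0.6 × 0.04 = 0.024.
The remaining 28% of clearance is unaffected.
CL_new/CL_old = 0.18 + 0.024 + 0.28 = 0.484.
Net systemic exposure ratio = 1 / 0.484 = 2.07.

2.07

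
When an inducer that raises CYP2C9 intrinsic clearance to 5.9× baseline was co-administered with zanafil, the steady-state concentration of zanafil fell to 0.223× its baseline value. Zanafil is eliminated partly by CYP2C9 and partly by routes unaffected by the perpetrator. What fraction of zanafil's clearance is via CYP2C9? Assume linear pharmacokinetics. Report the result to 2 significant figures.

Let x = fm,CYP2C9. Because steady-state concentration ∝ 1/CL, relative clearance rose to 1/0.223 = 4.484.
Only the CYP2C9 route changed, so 4.484 = x·5.9 + (1 − x), giving x = 0.71.

0.71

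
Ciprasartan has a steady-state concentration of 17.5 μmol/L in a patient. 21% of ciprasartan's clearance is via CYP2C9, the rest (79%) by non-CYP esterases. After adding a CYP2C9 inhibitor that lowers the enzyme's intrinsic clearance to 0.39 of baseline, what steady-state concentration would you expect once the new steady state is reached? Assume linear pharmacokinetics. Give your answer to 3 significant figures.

The CYP2C9 pathway (21% of clearance) is reduced to 0.39× activity: 0.21 × 0.39 = 0.0819.
Non-CYP routes (79%) are unchanged.
Relative clearance = 0.0819 + 0.79 = 0.8719.
New steady-state concentration = baseline ÷ relative clearance = 17.5 / 0.8719 = 20.1 μmol/L.

20.1 μmol/L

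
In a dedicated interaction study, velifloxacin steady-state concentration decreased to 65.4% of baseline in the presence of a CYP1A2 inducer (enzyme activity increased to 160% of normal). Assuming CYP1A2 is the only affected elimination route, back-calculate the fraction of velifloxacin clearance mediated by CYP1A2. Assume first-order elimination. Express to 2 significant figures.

0.88

CL'/CL = 1 / 0.654 = 1.529
1.6·fm + (1 − fm) = 1.529
fm = (1.529 − 1) / (1.6 − 1) = 0.88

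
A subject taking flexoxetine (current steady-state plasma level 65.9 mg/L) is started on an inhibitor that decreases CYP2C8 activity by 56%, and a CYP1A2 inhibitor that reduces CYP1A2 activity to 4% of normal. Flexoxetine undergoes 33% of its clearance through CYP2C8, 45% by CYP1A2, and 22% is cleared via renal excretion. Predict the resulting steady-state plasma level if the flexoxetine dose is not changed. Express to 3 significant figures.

The CYP2C8 pathway (33% of clearance) drops to 0.44× activity: 0.33 × 0.44 = 0.1452.
The CYP1A2 pathway (45% of clearance) drops to 0.04× activity: 0.45 × 0.04 = 0.018.
Non-CYP routes (22%) are unchanged.
New clearance relative to baseline: 0.1452 + 0.018 + 0.22 = 0.3832.
Steady-state plasma level ∝ 1/CL: new value = 65.9 / 0.3832 = 172 mg/L.

172 mg/L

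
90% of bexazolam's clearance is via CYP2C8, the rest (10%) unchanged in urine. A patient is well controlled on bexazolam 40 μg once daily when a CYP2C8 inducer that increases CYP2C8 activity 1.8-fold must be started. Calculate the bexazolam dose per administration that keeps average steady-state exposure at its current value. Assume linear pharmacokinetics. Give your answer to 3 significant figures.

68.8 μg

The CYP2C8 pathway (90% of clearance) is boosted to 1.8× activity: 0.9 × 1.8 = 1.62.
The remaining 10% of clearance is unaffected.
CL_new/CL_old = 1.62 + 0.1 = 1.72.
To maintain the same steady-state level, dose must scale with clearance: new dose = 40 × 1.72 = 68.8 μg.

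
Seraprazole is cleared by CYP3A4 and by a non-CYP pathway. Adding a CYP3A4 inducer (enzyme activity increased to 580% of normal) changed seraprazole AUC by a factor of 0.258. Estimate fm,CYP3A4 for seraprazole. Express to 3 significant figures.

CL'/CL = 1 / 0.258 = 3.876
5.8·fm + (1 − fm) = 3.876
fm = (3.876 − 1) / (5.8 − 1) = 0.599

0.599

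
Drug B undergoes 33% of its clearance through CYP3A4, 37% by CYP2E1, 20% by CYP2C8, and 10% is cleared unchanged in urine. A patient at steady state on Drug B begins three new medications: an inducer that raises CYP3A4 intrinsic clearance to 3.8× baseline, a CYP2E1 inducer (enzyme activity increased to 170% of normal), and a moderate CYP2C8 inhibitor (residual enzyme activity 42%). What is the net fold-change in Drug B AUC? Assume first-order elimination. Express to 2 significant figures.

The CYP3A4 pathway (33% of clearance) is boosted to 3.8× activity: 0.33 × 3.8 = 1.254.
The CYP2E1 pathway (37% of clearance) is boosted to 1.7× activity: 0.37 × 1.7 = 0.629.
The CYP2C8 pathway (20% of clearance) is reduced to 0.42× activity: 0.2 × 0.42 = 0.084.
Non-CYP routes (10%) are unchanged.
CL_new/CL_old = 1.254 + 0.629 + 0.084 + 0.1 = 2.067.
AUC ∝ 1/CL: fold-change = 1 / 2.067 = 0.48.

0.48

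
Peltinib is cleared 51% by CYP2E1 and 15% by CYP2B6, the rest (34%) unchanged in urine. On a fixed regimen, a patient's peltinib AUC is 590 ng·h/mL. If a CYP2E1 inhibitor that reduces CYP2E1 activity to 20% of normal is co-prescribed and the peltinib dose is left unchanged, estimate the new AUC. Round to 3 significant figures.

CYP2E1: 0.51 × 0.2 = 0.102
CYP2B6: 0.15 (unchanged)
Other: 0.34 (unchanged)
New clearance relative to baseline: 0.102 + 0.15 + 0.34 = 0.592.
With dosing unchanged, AUC scales as 1/CL: 590 / 0.592 = 997 ng·h/mL.

997 ng·h/mL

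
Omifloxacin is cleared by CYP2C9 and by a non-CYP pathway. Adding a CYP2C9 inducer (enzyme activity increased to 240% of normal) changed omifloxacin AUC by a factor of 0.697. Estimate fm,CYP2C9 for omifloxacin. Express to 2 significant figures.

0.31

Let fm be the CYP2C9 fraction. New clearance relative to baseline = fm × 2.4 + (1 − fm).
AUC ratio = 1 / (new CL fraction), so new CL fraction = 1 / 0.697 = 1.435.
fm × 2.4 + 1 − fm = 1.435  ⇒  fm × (2.4 − 1) = 0.4347  ⇒  fm = 0.31.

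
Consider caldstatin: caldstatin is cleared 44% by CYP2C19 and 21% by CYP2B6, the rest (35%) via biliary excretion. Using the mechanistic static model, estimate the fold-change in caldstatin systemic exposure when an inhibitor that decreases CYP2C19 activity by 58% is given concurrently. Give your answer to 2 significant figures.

1.3

CYP2C19: 0.44 × 0.42 = 0.1848
CYP2B6: 0.21 (unchanged)
Other: 0.35 (unchanged)
CL_new/CL_old = 0.1848 + 0.21 + 0.35 = 0.7448.
Systemic exposure is inversely proportional to clearance, so the fold-change is 1 / 0.7448 = 1.3.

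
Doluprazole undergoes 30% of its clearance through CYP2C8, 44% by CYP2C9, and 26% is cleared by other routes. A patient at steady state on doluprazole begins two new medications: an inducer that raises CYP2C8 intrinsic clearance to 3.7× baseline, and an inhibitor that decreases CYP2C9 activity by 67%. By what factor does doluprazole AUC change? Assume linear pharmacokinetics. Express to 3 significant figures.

0.660

The CYP2C8 pathway (30% of clearance) rises to 3.7× activity: 0.3 × 3.7 = 1.11.
The CYP2C9 pathway (44% of clearance) drops to 0.33× activity: 0.44 × 0.33 = 0.1452.
Non-CYP routes (26%) are unchanged.
Relative clearance = 1.11 + 0.1452 + 0.26 = 1.5152.
Net AUC ratio = 1 / 1.5152 = 0.660.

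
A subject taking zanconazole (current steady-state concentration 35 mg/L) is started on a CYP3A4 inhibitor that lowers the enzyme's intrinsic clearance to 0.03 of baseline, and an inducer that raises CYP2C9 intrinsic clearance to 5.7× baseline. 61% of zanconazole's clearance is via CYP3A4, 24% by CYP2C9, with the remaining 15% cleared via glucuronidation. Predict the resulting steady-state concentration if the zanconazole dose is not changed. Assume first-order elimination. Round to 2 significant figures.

CYP3A4: 0.61 × 0.03 = 0.0183
CYP2C9: 0.24 × 5.7 = 1.368
Other: 0.15 (unchanged)
CL_new/CL_old = 0.0183 + 1.368 + 0.15 = 1.5363.
Dividing the baseline by the relative clearance: 35 / 1.5363 = 23 mg/L.

23 mg/L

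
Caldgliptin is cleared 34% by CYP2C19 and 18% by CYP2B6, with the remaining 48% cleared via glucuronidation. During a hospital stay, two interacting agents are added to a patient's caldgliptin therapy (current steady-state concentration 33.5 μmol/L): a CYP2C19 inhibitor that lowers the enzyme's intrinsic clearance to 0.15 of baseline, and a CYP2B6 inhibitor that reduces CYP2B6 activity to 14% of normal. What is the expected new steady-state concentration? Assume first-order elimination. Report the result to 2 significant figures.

The CYP2C19 pathway (34% of clearance) falls to 0.15× activity: 0.34 × 0.15 = 0.051.
The CYP2B6 pathway (18% of clearance) falls to 0.14× activity: 0.18 × 0.14 = 0.0252.
The remaining 48% of clearance is unaffected.
CL_new/CL_old = 0.051 + 0.0252 + 0.48 = 0.5562.
New steady-state concentration = 33.5 / 0.5562 = 60 μmol/L (concentration scales inversely with clearance).

60 μmol/L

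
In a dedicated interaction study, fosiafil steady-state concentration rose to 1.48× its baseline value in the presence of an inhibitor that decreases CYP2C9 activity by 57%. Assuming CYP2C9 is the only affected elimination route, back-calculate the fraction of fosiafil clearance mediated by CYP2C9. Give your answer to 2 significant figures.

CL'/CL = 1 / 1.48 = 0.6757
0.43·fm + (1 − fm) = 0.6757
fm = (0.6757 − 1) / (0.43 − 1) = 0.57

0.57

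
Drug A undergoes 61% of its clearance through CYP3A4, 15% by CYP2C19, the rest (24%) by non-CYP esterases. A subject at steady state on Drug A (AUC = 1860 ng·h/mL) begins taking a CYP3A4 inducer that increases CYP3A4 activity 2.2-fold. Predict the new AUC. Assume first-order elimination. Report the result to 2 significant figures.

1.1 × 10³ ng·h/mL

CYP3A4: 0.61 × 2.2 = 1.342
CYP2C19: 0.15 (unchanged)
Other: 0.24 (unchanged)
CL_new/CL_old = 1.342 + 0.15 + 0.24 = 1.732.
AUC ∝ 1/CL, so new value = 1860 / 1.732 = 1.1 × 10³ ng·h/mL.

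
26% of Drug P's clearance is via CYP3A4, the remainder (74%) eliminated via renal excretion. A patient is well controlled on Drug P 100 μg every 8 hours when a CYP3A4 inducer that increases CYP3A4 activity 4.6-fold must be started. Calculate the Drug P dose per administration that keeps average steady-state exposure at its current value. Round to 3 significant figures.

194 μg

CYP3A4: 0.26 × 4.6 = 1.196
Other: 0.74 (unchanged)
CL_new/CL_old = 1.196 + 0.74 = 1.936.
Exposure is unchanged when dose changes in proportion to clearance. New dose = 100 μg × 1.936 = 194 μg.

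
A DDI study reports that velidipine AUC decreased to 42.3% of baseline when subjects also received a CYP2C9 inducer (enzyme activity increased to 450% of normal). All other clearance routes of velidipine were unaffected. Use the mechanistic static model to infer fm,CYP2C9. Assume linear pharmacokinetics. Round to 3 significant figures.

CL'/CL = 1 / 0.423 = 2.364
4.5·fm + (1 − fm) = 2.364
fm = (2.364 − 1) / (4.5 − 1) = 0.390

0.390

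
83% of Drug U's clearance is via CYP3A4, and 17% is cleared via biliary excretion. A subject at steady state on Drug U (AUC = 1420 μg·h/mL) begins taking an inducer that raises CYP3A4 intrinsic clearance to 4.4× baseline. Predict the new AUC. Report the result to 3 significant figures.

The CYP3A4 pathway (83% of clearance) is boosted to 4.4× activity: 0.83 × 4.4 = 3.652.
The remaining 17% of clearance is unaffected.
Relative clearance = 3.652 + 0.17 = 3.822.
AUC ∝ 1/CL, so new value = 1420 / 3.822 = 372 μg·h/mL.

372 μg·h/mL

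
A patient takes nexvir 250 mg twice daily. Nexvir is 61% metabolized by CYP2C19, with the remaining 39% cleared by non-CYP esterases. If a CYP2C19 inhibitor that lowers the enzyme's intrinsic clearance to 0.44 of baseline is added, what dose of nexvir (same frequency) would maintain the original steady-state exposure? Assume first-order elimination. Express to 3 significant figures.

165 mg

The CYP2C19 pathway (61% of clearance) is reduced to 0.44× activity: 0.61 × 0.44 = 0.2684.
Non-CYP routes (39%) are unchanged.
Relative clearance = 0.2684 + 0.39 = 0.6584.
Css,avg = (dose rate)/CL, so holding Css fixed requires dose ∝ CL: 250 × 0.6584 = 165 mg.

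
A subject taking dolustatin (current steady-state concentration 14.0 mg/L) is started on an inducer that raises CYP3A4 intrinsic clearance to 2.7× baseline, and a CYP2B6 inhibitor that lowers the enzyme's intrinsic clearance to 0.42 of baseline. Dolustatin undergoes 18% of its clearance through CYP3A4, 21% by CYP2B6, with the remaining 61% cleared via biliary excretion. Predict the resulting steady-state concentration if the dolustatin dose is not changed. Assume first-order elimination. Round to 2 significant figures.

CYP3A4: 0.18 × 2.7 = 0.486
CYP2B6: 0.21 × 0.42 = 0.0882
Other: 0.61 (unchanged)
Relative clearance = 0.486 + 0.0882 + 0.61 = 1.1842.
Steady-state concentration ∝ 1/CL: new value = 14.0 / 1.1842 = 12 mg/L.

12 mg/L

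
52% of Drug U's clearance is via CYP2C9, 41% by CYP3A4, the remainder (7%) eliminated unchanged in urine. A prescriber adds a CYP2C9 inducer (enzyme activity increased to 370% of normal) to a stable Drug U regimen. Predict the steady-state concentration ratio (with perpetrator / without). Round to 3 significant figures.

The CYP2C9 pathway (52% of clearance) is boosted to 3.7× activity: 0.52 × 3.7 = 1.924.
CYP3A4 (41%) and the residual 7% are unaffected.
Relative clearance = 1.924 + 0.41 + 0.07 = 2.404.
Since steady-state concentration ∝ 1/CL, the ratio is 1 / 2.404 = 0.416.

0.416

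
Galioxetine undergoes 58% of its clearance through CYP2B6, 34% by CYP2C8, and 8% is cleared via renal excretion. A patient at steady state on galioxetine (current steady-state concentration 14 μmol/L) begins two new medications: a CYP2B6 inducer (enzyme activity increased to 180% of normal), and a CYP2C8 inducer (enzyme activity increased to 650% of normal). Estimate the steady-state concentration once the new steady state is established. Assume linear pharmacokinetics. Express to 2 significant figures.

The CYP2B6 pathway (58% of clearance) rises to 1.8× activity: 0.58 × 1.8 = 1.044.
The CYP2C8 pathway (34% of clearance) is boosted to 6.5× activity: 0.34 × 6.5 = 2.21.
The remaining 8% of clearance is unaffected.
Relative clearance = 1.044 + 2.21 + 0.08 = 3.334.
New steady-state concentration = 14 / 3.334 = 4.2 μmol/L (concentration scales inversely with clearance).

4.2 μmol/L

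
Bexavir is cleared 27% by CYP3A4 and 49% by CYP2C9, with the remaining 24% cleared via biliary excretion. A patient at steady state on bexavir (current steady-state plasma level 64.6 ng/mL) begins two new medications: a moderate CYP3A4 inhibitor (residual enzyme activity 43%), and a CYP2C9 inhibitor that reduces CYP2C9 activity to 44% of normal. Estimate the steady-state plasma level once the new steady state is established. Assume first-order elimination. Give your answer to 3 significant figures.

The CYP3A4 pathway (27% of clearance) falls to 0.43× activity: 0.27 × 0.43 = 0.1161.
The CYP2C9 pathway (49% of clearance) is reduced to 0.44× activity: 0.49 × 0.44 = 0.2156.
The remaining 24% of clearance is unaffected.
CL_new/CL_old = 0.1161 + 0.2156 + 0.24 = 0.5717.
Dividing the baseline by the relative clearance: 64.6 / 0.5717 = 113 ng/mL.

113 ng/mL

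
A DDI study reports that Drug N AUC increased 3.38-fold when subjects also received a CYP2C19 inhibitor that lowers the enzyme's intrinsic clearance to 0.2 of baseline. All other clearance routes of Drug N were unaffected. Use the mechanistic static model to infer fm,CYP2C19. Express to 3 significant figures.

Call the CYP2C19 fraction fm. After the interaction, CL_new/CL_old = fm × 0.2 + (1 − fm).
AUC ratio = 1 / (new CL fraction), so new CL fraction = 1 / 3.38 = 0.2959.
fm × 0.2 + 1 − fm = 0.2959  ⇒  fm × (0.2 − 1) = −0.7041  ⇒  fm = 0.880.

0.880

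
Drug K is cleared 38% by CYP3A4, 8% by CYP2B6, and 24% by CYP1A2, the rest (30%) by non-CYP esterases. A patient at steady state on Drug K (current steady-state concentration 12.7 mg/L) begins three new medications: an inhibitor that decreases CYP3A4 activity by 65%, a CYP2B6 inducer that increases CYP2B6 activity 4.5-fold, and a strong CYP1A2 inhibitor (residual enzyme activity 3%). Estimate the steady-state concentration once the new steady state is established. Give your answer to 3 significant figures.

15.9 mg/L

CYP3A4: 0.38 × 0.35 = 0.133
CYP2B6: 0.08 × 4.5 = 0.36
CYP1A2: 0.24 × 0.03 = 0.0072
Other: 0.3 (unchanged)
Relative clearance = 0.133 + 0.36 + 0.0072 + 0.3 = 0.8002.
New steady-state concentration = 12.7 / 0.8002 = 15.9 mg/L (concentration scales inversely with clearance).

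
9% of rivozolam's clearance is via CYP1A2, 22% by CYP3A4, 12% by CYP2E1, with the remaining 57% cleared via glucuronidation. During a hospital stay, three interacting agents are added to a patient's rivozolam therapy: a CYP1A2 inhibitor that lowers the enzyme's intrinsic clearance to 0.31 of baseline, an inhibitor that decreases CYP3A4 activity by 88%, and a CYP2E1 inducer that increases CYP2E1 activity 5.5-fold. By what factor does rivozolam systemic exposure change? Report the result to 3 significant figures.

0.779

The CYP1A2 pathway (9% of clearance) falls to 0.31× activity: 0.09 × 0.31 = 0.0279.
The CYP3A4 pathway (22% of clearance) drops to 0.12× activity: 0.22 × 0.12 = 0.0264.
The CYP2E1 pathway (12% of clearance) is boosted to 5.5× activity: 0.12 × 5.5 = 0.66.
The remaining 57% of clearance is unaffected.
CL_new/CL_old = 0.0279 + 0.0264 + 0.66 + 0.57 = 1.2843.
Because systemic exposure varies inversely with clearance, the combined effect is 1 / 1.2843 = 0.779.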